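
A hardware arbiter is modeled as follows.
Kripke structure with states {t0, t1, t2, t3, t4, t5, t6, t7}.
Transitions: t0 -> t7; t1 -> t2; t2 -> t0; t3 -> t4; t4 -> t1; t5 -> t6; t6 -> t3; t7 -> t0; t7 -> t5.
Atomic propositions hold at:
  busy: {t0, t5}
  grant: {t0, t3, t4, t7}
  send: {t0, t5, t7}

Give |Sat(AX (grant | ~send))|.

7

Sat(~send) = {t1, t2, t3, t4, t6}
Sat(grant | ~send) = {t0, t1, t2, t3, t4, t6, t7}
Sat(AX (grant | ~send)) = {s : every successor in {t0, t1, t2, t3, t4, t6, t7}} = {t0, t1, t2, t3, t4, t5, t6}
|Sat(AX (grant | ~send))| = |{t0, t1, t2, t3, t4, t5, t6}| = 7.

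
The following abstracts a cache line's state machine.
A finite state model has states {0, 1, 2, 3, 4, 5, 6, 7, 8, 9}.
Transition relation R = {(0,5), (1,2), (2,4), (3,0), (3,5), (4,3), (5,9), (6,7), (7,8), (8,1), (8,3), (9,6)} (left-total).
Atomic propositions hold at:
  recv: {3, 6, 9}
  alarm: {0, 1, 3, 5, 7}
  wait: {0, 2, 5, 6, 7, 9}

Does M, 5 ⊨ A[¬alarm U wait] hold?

Sat(¬alarm) = {2, 4, 6, 8, 9}
A[¬alarm U wait]: least fixpoint, start Z0 = Sat(wait) = {0, 2, 5, 6, 7, 9}, add states in Sat(¬alarm) with every successor in Z. Already a fixed point.
Sat(A[¬alarm U wait]) = {0, 2, 5, 6, 7, 9}
5 ∈ Sat(A[¬alarm U wait]) = {0, 2, 5, 6, 7, 9}, so the formula holds at 5.

Yes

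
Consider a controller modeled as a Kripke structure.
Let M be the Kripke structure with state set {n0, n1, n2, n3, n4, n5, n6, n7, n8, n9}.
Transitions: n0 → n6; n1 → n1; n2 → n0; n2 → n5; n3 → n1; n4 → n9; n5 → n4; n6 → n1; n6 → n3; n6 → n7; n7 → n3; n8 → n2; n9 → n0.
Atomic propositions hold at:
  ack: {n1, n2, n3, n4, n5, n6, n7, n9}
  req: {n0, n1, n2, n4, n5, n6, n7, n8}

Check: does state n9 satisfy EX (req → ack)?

Sat(req → ack) = {n1, n2, n3, n4, n5, n6, n7, n9}
Sat(EX (req → ack)) = {s : some successor in {n1, n2, n3, n4, n5, n6, n7, n9}} = {n0, n1, n2, n3, n4, n5, n6, n7, n8}
n9 ∉ Sat(EX (req → ack)) = {n0, n1, n2, n3, n4, n5, n6, n7, n8}, so the formula does not hold at n9.

No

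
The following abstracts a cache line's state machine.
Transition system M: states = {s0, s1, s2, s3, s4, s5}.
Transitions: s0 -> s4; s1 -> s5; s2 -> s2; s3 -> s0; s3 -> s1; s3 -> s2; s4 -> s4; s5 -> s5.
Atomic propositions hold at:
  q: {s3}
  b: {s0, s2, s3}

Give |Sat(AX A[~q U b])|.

Sat(~q) = {s0, s1, s2, s4, s5}
A[~q U b]: least fixpoint, start Z0 = Sat(b) = {s0, s2, s3}, add states in Sat(~q) with every successor in Z. Already a fixed point.
Sat(A[~q U b]) = {s0, s2, s3}
Sat(AX A[~q U b]) = {s : every successor in {s0, s2, s3}} = {s2}
|Sat(AX A[~q U b])| = |{s2}| = 1.

1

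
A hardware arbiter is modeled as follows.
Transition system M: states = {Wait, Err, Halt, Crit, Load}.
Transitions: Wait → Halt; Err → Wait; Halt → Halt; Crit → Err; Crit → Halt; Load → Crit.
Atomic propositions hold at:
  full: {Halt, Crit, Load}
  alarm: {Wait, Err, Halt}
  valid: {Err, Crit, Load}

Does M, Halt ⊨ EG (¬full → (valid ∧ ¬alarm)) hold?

Yes

Sat(¬full) = {Wait, Err}
Sat(¬alarm) = {Crit, Load}
Sat(valid ∧ ¬alarm) = {Crit, Load}
Sat(¬full → (valid ∧ ¬alarm)) = {Halt, Crit, Load}
EG (¬full → (valid ∧ ¬alarm)): greatest fixpoint, start Z0 = {Halt, Crit, Load}, keep only states in Sat with some successor in Z. Already a fixed point.
Sat(EG (¬full → (valid ∧ ¬alarm))) = {Halt, Crit, Load}
Halt ∈ Sat(EG (¬full → (valid ∧ ¬alarm))) = {Halt, Crit, Load}, so the formula holds at Halt.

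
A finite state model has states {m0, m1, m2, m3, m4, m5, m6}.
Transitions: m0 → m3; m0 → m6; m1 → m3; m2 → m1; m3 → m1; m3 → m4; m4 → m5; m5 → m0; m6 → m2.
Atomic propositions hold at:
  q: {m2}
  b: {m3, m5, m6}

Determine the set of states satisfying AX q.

Sat(AX q) = {s : every successor in {m2}} = {m6}

{m6}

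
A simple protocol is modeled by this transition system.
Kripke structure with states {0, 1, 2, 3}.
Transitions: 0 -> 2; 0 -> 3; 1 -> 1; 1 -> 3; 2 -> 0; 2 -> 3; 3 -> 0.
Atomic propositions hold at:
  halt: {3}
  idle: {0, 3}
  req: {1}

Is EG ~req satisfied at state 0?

Sat(~req) = {0, 2, 3}
EG ~req: greatest fixpoint, start Z0 = {0, 2, 3}, keep only states in Sat with some successor in Z. Already a fixed point.
Sat(EG ~req) = {0, 2, 3}
0 ∈ Sat(EG ~req) = {0, 2, 3}, so the formula holds at 0.

Yes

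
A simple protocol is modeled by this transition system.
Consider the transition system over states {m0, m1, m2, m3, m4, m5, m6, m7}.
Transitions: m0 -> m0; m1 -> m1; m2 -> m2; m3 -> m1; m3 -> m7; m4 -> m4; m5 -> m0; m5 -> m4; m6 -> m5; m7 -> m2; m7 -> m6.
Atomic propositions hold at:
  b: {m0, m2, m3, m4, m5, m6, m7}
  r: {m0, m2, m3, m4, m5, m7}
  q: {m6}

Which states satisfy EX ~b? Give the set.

Sat(~b) = {m1}
Sat(EX ~b) = {s : some successor in {m1}} = {m1, m3}

{m1, m3}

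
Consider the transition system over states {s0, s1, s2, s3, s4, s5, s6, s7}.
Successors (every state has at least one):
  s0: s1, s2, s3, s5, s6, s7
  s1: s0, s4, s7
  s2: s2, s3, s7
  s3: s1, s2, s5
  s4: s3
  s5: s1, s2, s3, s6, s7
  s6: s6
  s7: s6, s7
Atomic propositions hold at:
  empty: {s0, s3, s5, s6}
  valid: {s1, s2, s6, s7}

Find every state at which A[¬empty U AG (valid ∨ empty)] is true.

{s6, s7}

Sat(¬empty) = {s1, s2, s4, s7}
Sat(valid ∨ empty) = {s0, s1, s2, s3, s5, s6, s7}
AG (valid ∨ empty): greatest fixpoint, start Z0 = {s0, s1, s2, s3, s5, s6, s7}, keep only states in Sat with every successor in Z. Z1 = {s0, s2, s3, s5, s6, s7}; Z2 = {s2, s6, s7}; Z3 = {s6, s7}; fixed.
Sat(AG (valid ∨ empty)) = {s6, s7}
A[¬empty U AG (valid ∨ empty)]: least fixpoint, start Z0 = Sat(AG (valid ∨ empty)) = {s6, s7}, add states in Sat(¬empty) with every successor in Z. Already a fixed point.
Sat(A[¬empty U AG (valid ∨ empty)]) = {s6, s7}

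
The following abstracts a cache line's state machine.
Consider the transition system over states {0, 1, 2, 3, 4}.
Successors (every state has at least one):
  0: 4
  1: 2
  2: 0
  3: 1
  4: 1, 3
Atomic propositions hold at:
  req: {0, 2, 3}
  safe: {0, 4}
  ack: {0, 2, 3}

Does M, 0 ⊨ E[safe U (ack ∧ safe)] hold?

Yes

Sat(ack ∧ safe) = {0}
E[safe U (ack ∧ safe)]: least fixpoint, start Z0 = Sat((ack ∧ safe)) = {0}, add states in Sat(safe) with some successor in Z. Already a fixed point.
Sat(E[safe U (ack ∧ safe)]) = {0}
0 ∈ Sat(E[safe U (ack ∧ safe)]) = {0}, so the formula holds at 0.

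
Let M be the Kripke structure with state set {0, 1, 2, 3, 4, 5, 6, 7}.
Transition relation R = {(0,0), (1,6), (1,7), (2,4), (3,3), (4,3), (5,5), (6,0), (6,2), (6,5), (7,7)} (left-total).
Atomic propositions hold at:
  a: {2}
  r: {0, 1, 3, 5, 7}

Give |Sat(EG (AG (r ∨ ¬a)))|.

5

Sat(¬a) = {0, 1, 3, 4, 5, 6, 7}
Sat(r ∨ ¬a) = {0, 1, 3, 4, 5, 6, 7}
AG (r ∨ ¬a): greatest fixpoint, start Z0 = {0, 1, 3, 4, 5, 6, 7}, keep only states in Sat with every successor in Z. Z1 = {0, 1, 3, 4, 5, 7}; Z2 = {0, 3, 4, 5, 7}; fixed.
Sat(AG (r ∨ ¬a)) = {0, 3, 4, 5, 7}
EG (AG (r ∨ ¬a)): greatest fixpoint, start Z0 = {0, 3, 4, 5, 7}, keep only states in Sat with some successor in Z. Already a fixed point.
Sat(EG (AG (r ∨ ¬a))) = {0, 3, 4, 5, 7}
|Sat(EG (AG (r ∨ ¬a)))| = |{0, 3, 4, 5, 7}| = 5.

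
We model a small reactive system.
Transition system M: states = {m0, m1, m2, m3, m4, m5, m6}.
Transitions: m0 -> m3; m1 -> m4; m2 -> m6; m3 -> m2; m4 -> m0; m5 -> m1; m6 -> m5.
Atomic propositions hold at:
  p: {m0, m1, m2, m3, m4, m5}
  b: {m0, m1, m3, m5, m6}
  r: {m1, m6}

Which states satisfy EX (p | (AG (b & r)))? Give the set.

{m0, m1, m3, m4, m5, m6}

Sat(b & r) = {m1, m6}
AG (b & r): greatest fixpoint, start Z0 = {m1, m6}, keep only states in Sat with every successor in Z. Z1 = ∅; fixed.
Sat(AG (b & r)) = ∅
Sat(p | (AG (b & r))) = {m0, m1, m2, m3, m4, m5}
Sat(EX (p | (AG (b & r)))) = {s : some successor in {m0, m1, m2, m3, m4, m5}} = {m0, m1, m3, m4, m5, m6}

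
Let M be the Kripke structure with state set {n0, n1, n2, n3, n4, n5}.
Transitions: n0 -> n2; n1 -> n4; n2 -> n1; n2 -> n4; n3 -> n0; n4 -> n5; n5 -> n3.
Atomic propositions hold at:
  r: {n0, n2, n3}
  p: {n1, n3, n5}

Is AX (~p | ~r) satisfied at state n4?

Sat(~p) = {n0, n2, n4}
Sat(~r) = {n1, n4, n5}
Sat(~p | ~r) = {n0, n1, n2, n4, n5}
Sat(AX (~p | ~r)) = {s : every successor in {n0, n1, n2, n4, n5}} = {n0, n1, n2, n3, n4}
n4 ∈ Sat(AX (~p | ~r)) = {n0, n1, n2, n3, n4}, so the formula holds at n4.

Yes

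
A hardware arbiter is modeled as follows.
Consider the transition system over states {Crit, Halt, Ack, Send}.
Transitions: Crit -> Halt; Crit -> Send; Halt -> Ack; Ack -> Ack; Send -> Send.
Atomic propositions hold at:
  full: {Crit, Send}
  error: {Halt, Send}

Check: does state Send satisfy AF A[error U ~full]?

No

Sat(~full) = {Halt, Ack}
A[error U ~full]: least fixpoint, start Z0 = Sat(~full) = {Halt, Ack}, add states in Sat(error) with every successor in Z. Already a fixed point.
Sat(A[error U ~full]) = {Halt, Ack}
AF A[error U ~full]: least fixpoint, start Z0 = {Halt, Ack}, add states with every successor in Z. Already a fixed point.
Sat(AF A[error U ~full]) = {Halt, Ack}
Send ∉ Sat(AF A[error U ~full]) = {Halt, Ack}, so the formula does not hold at Send.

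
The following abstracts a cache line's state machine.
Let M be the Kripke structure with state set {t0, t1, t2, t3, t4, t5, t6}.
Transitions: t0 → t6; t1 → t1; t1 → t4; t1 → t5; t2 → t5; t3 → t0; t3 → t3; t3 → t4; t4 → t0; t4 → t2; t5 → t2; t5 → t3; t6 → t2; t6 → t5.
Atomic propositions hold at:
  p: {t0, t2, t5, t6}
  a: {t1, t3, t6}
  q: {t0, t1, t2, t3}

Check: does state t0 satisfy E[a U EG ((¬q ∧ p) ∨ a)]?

No

Sat(¬q) = {t4, t5, t6}
Sat(¬q ∧ p) = {t5, t6}
Sat((¬q ∧ p) ∨ a) = {t1, t3, t5, t6}
EG ((¬q ∧ p) ∨ a): greatest fixpoint, start Z0 = {t1, t3, t5, t6}, keep only states in Sat with some successor in Z. Already a fixed point.
Sat(EG ((¬q ∧ p) ∨ a)) = {t1, t3, t5, t6}
E[a U EG ((¬q ∧ p) ∨ a)]: least fixpoint, start Z0 = Sat(EG ((¬q ∧ p) ∨ a)) = {t1, t3, t5, t6}, add states in Sat(a) with some successor in Z. Already a fixed point.
Sat(E[a U EG ((¬q ∧ p) ∨ a)]) = {t1, t3, t5, t6}
t0 ∉ Sat(E[a U EG ((¬q ∧ p) ∨ a)]) = {t1, t3, t5, t6}, so the formula does not hold at t0.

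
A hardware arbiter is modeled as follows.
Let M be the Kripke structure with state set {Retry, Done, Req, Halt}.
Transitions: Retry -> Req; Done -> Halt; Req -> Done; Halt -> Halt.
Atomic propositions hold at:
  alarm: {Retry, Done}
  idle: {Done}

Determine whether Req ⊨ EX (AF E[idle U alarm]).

E[idle U alarm]: least fixpoint, start Z0 = Sat(alarm) = {Retry, Done}, add states in Sat(idle) with some successor in Z. Already a fixed point.
Sat(E[idle U alarm]) = {Retry, Done}
AF E[idle U alarm]: least fixpoint, start Z0 = {Retry, Done}, add states with every successor in Z. Z1 = {Retry, Done, Req}; fixed.
Sat(AF E[idle U alarm]) = {Retry, Done, Req}
Sat(EX (AF E[idle U alarm])) = {s : some successor in {Retry, Done, Req}} = {Retry, Req}
Req ∈ Sat(EX (AF E[idle U alarm])) = {Retry, Req}, so the formula holds at Req.

Yes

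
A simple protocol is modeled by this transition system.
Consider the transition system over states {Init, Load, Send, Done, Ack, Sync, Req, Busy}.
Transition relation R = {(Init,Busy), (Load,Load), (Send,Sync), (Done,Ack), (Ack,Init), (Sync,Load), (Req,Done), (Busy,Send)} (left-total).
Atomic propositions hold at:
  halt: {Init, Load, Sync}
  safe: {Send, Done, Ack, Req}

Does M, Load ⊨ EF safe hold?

EF safe: least fixpoint, start Z0 = {Send, Done, Ack, Req}, add states with some successor in Z. Z1 = {Send, Done, Ack, Req, Busy}; Z2 = {Init, Send, Done, Ack, Req, Busy}; fixed.
Sat(EF safe) = {Init, Send, Done, Ack, Req, Busy}
Load ∉ Sat(EF safe) = {Init, Send, Done, Ack, Req, Busy}, so the formula does not hold at Load.

No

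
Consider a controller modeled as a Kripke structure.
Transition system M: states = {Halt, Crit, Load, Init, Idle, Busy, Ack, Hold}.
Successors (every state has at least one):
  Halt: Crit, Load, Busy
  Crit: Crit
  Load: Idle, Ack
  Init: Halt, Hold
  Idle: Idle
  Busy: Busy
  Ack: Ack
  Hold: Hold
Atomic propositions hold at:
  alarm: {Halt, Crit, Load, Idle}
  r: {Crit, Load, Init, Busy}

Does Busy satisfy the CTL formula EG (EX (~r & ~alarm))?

Sat(~r) = {Halt, Idle, Ack, Hold}
Sat(~alarm) = {Init, Busy, Ack, Hold}
Sat(~r & ~alarm) = {Ack, Hold}
Sat(EX (~r & ~alarm)) = {s : some successor in {Ack, Hold}} = {Load, Init, Ack, Hold}
EG (EX (~r & ~alarm)): greatest fixpoint, start Z0 = {Load, Init, Ack, Hold}, keep only states in Sat with some successor in Z. Already a fixed point.
Sat(EG (EX (~r & ~alarm))) = {Load, Init, Ack, Hold}
Busy ∉ Sat(EG (EX (~r & ~alarm))) = {Load, Init, Ack, Hold}, so the formula does not hold at Busy.

No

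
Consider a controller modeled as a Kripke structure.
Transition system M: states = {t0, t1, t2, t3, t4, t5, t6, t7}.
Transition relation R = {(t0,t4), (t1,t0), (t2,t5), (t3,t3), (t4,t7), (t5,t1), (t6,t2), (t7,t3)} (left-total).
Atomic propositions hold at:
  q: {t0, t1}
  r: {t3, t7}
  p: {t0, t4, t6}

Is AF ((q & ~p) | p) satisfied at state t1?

Yes

Sat(~p) = {t1, t2, t3, t5, t7}
Sat(q & ~p) = {t1}
Sat((q & ~p) | p) = {t0, t1, t4, t6}
AF ((q & ~p) | p): least fixpoint, start Z0 = {t0, t1, t4, t6}, add states with every successor in Z. Z1 = {t0, t1, t4, t5, t6}; Z2 = {t0, t1, t2, t4, t5, t6}; fixed.
Sat(AF ((q & ~p) | p)) = {t0, t1, t2, t4, t5, t6}
t1 ∈ Sat(AF ((q & ~p) | p)) = {t0, t1, t2, t4, t5, t6}, so the formula holds at t1.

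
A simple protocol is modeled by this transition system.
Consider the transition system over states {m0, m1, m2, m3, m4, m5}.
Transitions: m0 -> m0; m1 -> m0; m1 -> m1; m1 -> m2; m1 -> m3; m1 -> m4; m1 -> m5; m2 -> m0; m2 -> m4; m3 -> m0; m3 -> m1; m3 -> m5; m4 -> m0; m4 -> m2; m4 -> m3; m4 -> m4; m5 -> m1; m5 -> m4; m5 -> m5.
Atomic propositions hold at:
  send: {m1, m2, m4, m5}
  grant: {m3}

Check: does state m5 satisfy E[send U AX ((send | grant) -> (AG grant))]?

Yes

Sat(send | grant) = {m1, m2, m3, m4, m5}
AG grant: greatest fixpoint, start Z0 = {m3}, keep only states in Sat with every successor in Z. Z1 = ∅; fixed.
Sat(AG grant) = ∅
Sat((send | grant) -> (AG grant)) = {m0}
Sat(AX ((send | grant) -> (AG grant))) = {s : every successor in {m0}} = {m0}
E[send U AX ((send | grant) -> (AG grant))]: least fixpoint, start Z0 = Sat(AX ((send | grant) -> (AG grant))) = {m0}, add states in Sat(send) with some successor in Z. Z1 = {m0, m1, m2, m4}; Z2 = {m0, m1, m2, m4, m5}; fixed.
Sat(E[send U AX ((send | grant) -> (AG grant))]) = {m0, m1, m2, m4, m5}
m5 ∈ Sat(E[send U AX ((send | grant) -> (AG grant))]) = {m0, m1, m2, m4, m5}, so the formula holds at m5.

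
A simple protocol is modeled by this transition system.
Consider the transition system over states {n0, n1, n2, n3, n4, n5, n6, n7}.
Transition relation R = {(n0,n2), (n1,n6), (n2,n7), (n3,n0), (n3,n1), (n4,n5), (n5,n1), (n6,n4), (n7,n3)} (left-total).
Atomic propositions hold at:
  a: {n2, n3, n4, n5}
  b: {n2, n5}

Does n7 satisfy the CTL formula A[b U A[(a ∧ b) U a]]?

No

Sat(a ∧ b) = {n2, n5}
A[(a ∧ b) U a]: least fixpoint, start Z0 = Sat(a) = {n2, n3, n4, n5}, add states in Sat(a ∧ b) with every successor in Z. Already a fixed point.
Sat(A[(a ∧ b) U a]) = {n2, n3, n4, n5}
A[b U A[(a ∧ b) U a]]: least fixpoint, start Z0 = Sat(A[(a ∧ b) U a]) = {n2, n3, n4, n5}, add states in Sat(b) with every successor in Z. Already a fixed point.
Sat(A[b U A[(a ∧ b) U a]]) = {n2, n3, n4, n5}
n7 ∉ Sat(A[b U A[(a ∧ b) U a]]) = {n2, n3, n4, n5}, so the formula does not hold at n7.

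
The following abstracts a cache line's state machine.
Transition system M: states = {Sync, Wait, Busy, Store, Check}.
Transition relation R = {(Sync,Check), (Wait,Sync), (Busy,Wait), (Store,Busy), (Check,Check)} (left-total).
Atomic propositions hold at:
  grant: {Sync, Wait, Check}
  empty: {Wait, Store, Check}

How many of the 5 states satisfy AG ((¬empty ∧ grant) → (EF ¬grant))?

1

Sat(¬empty) = {Sync, Busy}
Sat(¬empty ∧ grant) = {Sync}
Sat(¬grant) = {Busy, Store}
EF ¬grant: least fixpoint, start Z0 = {Busy, Store}, add states with some successor in Z. Already a fixed point.
Sat(EF ¬grant) = {Busy, Store}
Sat((¬empty ∧ grant) → (EF ¬grant)) = {Wait, Busy, Store, Check}
AG ((¬empty ∧ grant) → (EF ¬grant)): greatest fixpoint, start Z0 = {Wait, Busy, Store, Check}, keep only states in Sat with every successor in Z. Z1 = {Busy, Store, Check}; Z2 = {Store, Check}; Z3 = {Check}; fixed.
Sat(AG ((¬empty ∧ grant) → (EF ¬grant))) = {Check}
|Sat(AG ((¬empty ∧ grant) → (EF ¬grant)))| = |{Check}| = 1.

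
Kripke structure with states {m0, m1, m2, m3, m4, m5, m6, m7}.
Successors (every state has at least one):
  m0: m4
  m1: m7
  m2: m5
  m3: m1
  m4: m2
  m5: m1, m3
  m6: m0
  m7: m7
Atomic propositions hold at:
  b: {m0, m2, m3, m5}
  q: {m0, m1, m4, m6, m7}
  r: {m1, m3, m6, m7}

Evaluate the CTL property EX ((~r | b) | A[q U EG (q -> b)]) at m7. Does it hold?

No

Sat(~r) = {m0, m2, m4, m5}
Sat(~r | b) = {m0, m2, m3, m4, m5}
Sat(q -> b) = {m0, m2, m3, m5}
EG (q -> b): greatest fixpoint, start Z0 = {m0, m2, m3, m5}, keep only states in Sat with some successor in Z. Z1 = {m2, m5}; Z2 = {m2}; Z3 = ∅; fixed.
Sat(EG (q -> b)) = ∅
A[q U EG (q -> b)]: least fixpoint, start Z0 = Sat(EG (q -> b)) = ∅, add states in Sat(q) with every successor in Z. Already a fixed point.
Sat(A[q U EG (q -> b)]) = ∅
Sat((~r | b) | A[q U EG (q -> b)]) = {m0, m2, m3, m4, m5}
Sat(EX ((~r | b) | A[q U EG (q -> b)])) = {s : some successor in {m0, m2, m3, m4, m5}} = {m0, m2, m4, m5, m6}
m7 ∉ Sat(EX ((~r | b) | A[q U EG (q -> b)])) = {m0, m2, m4, m5, m6}, so the formula does not hold at m7.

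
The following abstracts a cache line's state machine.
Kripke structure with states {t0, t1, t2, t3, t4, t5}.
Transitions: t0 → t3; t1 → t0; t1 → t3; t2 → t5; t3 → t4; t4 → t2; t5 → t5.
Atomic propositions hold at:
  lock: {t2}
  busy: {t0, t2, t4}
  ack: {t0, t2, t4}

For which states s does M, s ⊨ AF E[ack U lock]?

{t0, t1, t2, t3, t4}

E[ack U lock]: least fixpoint, start Z0 = Sat(lock) = {t2}, add states in Sat(ack) with some successor in Z. Z1 = {t2, t4}; fixed.
Sat(E[ack U lock]) = {t2, t4}
AF E[ack U lock]: least fixpoint, start Z0 = {t2, t4}, add states with every successor in Z. Z1 = {t2, t3, t4}; Z2 = {t0, t2, t3, t4}; Z3 = {t0, t1, t2, t3, t4}; fixed.
Sat(AF E[ack U lock]) = {t0, t1, t2, t3, t4}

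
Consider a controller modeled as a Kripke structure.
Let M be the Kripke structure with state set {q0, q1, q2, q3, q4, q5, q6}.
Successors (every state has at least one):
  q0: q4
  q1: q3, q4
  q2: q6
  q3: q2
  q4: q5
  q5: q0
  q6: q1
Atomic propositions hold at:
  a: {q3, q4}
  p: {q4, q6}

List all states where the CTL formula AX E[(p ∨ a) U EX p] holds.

{q2, q3, q5, q6}

Sat(p ∨ a) = {q3, q4, q6}
Sat(EX p) = {s : some successor in {q4, q6}} = {q0, q1, q2}
E[(p ∨ a) U EX p]: least fixpoint, start Z0 = Sat(EX p) = {q0, q1, q2}, add states in Sat(p ∨ a) with some successor in Z. Z1 = {q0, q1, q2, q3, q6}; fixed.
Sat(E[(p ∨ a) U EX p]) = {q0, q1, q2, q3, q6}
Sat(AX E[(p ∨ a) U EX p]) = {s : every successor in {q0, q1, q2, q3, q6}} = {q2, q3, q5, q6}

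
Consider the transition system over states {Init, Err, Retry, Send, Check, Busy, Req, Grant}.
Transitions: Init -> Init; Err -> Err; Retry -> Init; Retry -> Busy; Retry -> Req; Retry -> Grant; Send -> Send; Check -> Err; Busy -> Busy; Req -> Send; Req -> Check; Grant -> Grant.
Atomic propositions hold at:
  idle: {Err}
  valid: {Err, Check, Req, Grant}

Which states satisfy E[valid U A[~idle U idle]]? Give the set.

Sat(~idle) = {Init, Retry, Send, Check, Busy, Req, Grant}
A[~idle U idle]: least fixpoint, start Z0 = Sat(idle) = {Err}, add states in Sat(~idle) with every successor in Z. Z1 = {Err, Check}; fixed.
Sat(A[~idle U idle]) = {Err, Check}
E[valid U A[~idle U idle]]: least fixpoint, start Z0 = Sat(A[~idle U idle]) = {Err, Check}, add states in Sat(valid) with some successor in Z. Z1 = {Err, Check, Req}; fixed.
Sat(E[valid U A[~idle U idle]]) = {Err, Check, Req}

{Err, Check, Req}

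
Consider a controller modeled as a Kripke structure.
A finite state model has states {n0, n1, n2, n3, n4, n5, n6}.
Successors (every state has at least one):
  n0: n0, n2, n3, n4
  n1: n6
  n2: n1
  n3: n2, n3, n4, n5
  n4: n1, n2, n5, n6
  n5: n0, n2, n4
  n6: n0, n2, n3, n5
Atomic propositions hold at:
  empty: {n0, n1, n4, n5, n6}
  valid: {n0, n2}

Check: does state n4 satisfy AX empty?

Sat(AX empty) = {s : every successor in {n0, n1, n4, n5, n6}} = {n1, n2}
n4 ∉ Sat(AX empty) = {n1, n2}, so the formula does not hold at n4.

No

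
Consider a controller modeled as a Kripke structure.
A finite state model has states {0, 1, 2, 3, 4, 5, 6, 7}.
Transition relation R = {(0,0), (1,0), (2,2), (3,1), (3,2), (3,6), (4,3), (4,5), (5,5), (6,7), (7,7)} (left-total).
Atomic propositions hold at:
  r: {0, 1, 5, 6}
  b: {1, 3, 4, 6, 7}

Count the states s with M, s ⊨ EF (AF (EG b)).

EG b: greatest fixpoint, start Z0 = {1, 3, 4, 6, 7}, keep only states in Sat with some successor in Z. Z1 = {3, 4, 6, 7}; fixed.
Sat(EG b) = {3, 4, 6, 7}
AF (EG b): least fixpoint, start Z0 = {3, 4, 6, 7}, add states with every successor in Z. Already a fixed point.
Sat(AF (EG b)) = {3, 4, 6, 7}
EF (AF (EG b)): least fixpoint, start Z0 = {3, 4, 6, 7}, add states with some successor in Z. Already a fixed point.
Sat(EF (AF (EG b))) = {3, 4, 6, 7}
|Sat(EF (AF (EG b)))| = |{3, 4, 6, 7}| = 4.

4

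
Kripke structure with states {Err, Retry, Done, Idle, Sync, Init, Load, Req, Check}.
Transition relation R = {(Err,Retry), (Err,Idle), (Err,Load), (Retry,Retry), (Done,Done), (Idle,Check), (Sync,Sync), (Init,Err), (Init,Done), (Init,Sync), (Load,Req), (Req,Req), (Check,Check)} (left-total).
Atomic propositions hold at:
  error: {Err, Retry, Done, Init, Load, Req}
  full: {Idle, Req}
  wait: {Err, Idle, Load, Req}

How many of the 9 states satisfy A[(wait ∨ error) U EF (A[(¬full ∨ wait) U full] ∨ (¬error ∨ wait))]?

Sat(wait ∨ error) = {Err, Retry, Done, Idle, Init, Load, Req}
Sat(¬full) = {Err, Retry, Done, Sync, Init, Load, Check}
Sat(¬full ∨ wait) = {Err, Retry, Done, Idle, Sync, Init, Load, Req, Check}
A[(¬full ∨ wait) U full]: least fixpoint, start Z0 = Sat(full) = {Idle, Req}, add states in Sat(¬full ∨ wait) with every successor in Z. Z1 = {Idle, Load, Req}; fixed.
Sat(A[(¬full ∨ wait) U full]) = {Idle, Load, Req}
Sat(¬error) = {Idle, Sync, Check}
Sat(¬error ∨ wait) = {Err, Idle, Sync, Load, Req, Check}
Sat(A[(¬full ∨ wait) U full] ∨ (¬error ∨ wait)) = {Err, Idle, Sync, Load, Req, Check}
EF (A[(¬full ∨ wait) U full] ∨ (¬error ∨ wait)): least fixpoint, start Z0 = {Err, Idle, Sync, Load, Req, Check}, add states with some successor in Z. Z1 = {Err, Idle, Sync, Init, Load, Req, Check}; fixed.
Sat(EF (A[(¬full ∨ wait) U full] ∨ (¬error ∨ wait))) = {Err, Idle, Sync, Init, Load, Req, Check}
A[(wait ∨ error) U EF (A[(¬full ∨ wait) U full] ∨ (¬error ∨ wait))]: least fixpoint, start Z0 = Sat(EF (A[(¬full ∨ wait) U full] ∨ (¬error ∨ wait))) = {Err, Idle, Sync, Init, Load, Req, Check}, add states in Sat(wait ∨ error) with every successor in Z. Already a fixed point.
Sat(A[(wait ∨ error) U EF (A[(¬full ∨ wait) U full] ∨ (¬error ∨ wait))]) = {Err, Idle, Sync, Init, Load, Req, Check}
|Sat(A[(wait ∨ error) U EF (A[(¬full ∨ wait) U full] ∨ (¬error ∨ wait))])| = |{Err, Idle, Sync, Init, Load, Req, Check}| = 7.

7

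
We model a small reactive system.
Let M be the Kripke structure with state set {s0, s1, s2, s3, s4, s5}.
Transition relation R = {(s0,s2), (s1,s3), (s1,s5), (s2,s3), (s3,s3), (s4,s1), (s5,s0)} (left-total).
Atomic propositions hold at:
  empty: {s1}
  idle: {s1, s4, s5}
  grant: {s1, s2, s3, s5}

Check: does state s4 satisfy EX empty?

Sat(EX empty) = {s : some successor in {s1}} = {s4}
s4 ∈ Sat(EX empty) = {s4}, so the formula holds at s4.

Yes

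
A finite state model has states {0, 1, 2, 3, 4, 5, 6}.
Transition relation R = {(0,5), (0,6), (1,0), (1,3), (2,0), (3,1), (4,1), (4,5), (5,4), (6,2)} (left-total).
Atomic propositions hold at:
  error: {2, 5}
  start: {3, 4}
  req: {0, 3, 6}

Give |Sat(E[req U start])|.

E[req U start]: least fixpoint, start Z0 = Sat(start) = {3, 4}, add states in Sat(req) with some successor in Z. Already a fixed point.
Sat(E[req U start]) = {3, 4}
|Sat(E[req U start])| = |{3, 4}| = 2.

2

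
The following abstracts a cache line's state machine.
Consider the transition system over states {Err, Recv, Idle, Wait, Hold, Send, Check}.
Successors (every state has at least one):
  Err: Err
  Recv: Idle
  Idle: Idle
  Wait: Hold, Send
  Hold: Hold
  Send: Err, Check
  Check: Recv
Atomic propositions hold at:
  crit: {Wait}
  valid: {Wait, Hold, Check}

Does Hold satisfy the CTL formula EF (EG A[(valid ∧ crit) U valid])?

Sat(valid ∧ crit) = {Wait}
A[(valid ∧ crit) U valid]: least fixpoint, start Z0 = Sat(valid) = {Wait, Hold, Check}, add states in Sat(valid ∧ crit) with every successor in Z. Already a fixed point.
Sat(A[(valid ∧ crit) U valid]) = {Wait, Hold, Check}
EG A[(valid ∧ crit) U valid]: greatest fixpoint, start Z0 = {Wait, Hold, Check}, keep only states in Sat with some successor in Z. Z1 = {Wait, Hold}; fixed.
Sat(EG A[(valid ∧ crit) U valid]) = {Wait, Hold}
EF (EG A[(valid ∧ crit) U valid]): least fixpoint, start Z0 = {Wait, Hold}, add states with some successor in Z. Already a fixed point.
Sat(EF (EG A[(valid ∧ crit) U valid])) = {Wait, Hold}
Hold ∈ Sat(EF (EG A[(valid ∧ crit) U valid])) = {Wait, Hold}, so the formula holds at Hold.

Yes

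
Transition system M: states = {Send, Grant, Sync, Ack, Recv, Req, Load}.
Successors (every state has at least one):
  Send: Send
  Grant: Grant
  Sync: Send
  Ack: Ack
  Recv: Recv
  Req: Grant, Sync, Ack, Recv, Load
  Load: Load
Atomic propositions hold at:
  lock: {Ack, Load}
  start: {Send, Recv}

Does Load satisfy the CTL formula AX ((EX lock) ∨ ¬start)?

Sat(EX lock) = {s : some successor in {Ack, Load}} = {Ack, Req, Load}
Sat(¬start) = {Grant, Sync, Ack, Req, Load}
Sat((EX lock) ∨ ¬start) = {Grant, Sync, Ack, Req, Load}
Sat(AX ((EX lock) ∨ ¬start)) = {s : every successor in {Grant, Sync, Ack, Req, Load}} = {Grant, Ack, Load}
Load ∈ Sat(AX ((EX lock) ∨ ¬start)) = {Grant, Ack, Load}, so the formula holds at Load.

Yes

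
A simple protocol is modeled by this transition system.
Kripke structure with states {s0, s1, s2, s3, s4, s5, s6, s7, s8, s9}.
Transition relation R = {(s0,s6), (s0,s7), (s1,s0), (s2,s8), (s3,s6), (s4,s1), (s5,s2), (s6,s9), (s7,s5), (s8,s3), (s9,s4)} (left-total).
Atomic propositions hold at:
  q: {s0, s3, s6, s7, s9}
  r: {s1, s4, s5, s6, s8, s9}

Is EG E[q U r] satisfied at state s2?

E[q U r]: least fixpoint, start Z0 = Sat(r) = {s1, s4, s5, s6, s8, s9}, add states in Sat(q) with some successor in Z. Z1 = {s0, s1, s3, s4, s5, s6, s7, s8, s9}; fixed.
Sat(E[q U r]) = {s0, s1, s3, s4, s5, s6, s7, s8, s9}
EG E[q U r]: greatest fixpoint, start Z0 = {s0, s1, s3, s4, s5, s6, s7, s8, s9}, keep only states in Sat with some successor in Z. Z1 = {s0, s1, s3, s4, s6, s7, s8, s9}; Z2 = {s0, s1, s3, s4, s6, s8, s9}; fixed.
Sat(EG E[q U r]) = {s0, s1, s3, s4, s6, s8, s9}
s2 ∉ Sat(EG E[q U r]) = {s0, s1, s3, s4, s6, s8, s9}, so the formula does not hold at s2.

No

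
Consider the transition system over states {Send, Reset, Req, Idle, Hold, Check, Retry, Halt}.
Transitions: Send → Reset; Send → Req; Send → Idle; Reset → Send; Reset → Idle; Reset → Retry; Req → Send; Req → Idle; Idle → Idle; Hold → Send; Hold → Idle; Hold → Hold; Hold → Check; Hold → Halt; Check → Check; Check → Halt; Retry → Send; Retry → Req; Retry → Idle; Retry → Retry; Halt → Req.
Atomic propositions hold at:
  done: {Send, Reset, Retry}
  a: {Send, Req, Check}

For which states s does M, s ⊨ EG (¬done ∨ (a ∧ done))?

{Send, Req, Idle, Hold, Check, Halt}

Sat(¬done) = {Req, Idle, Hold, Check, Halt}
Sat(a ∧ done) = {Send}
Sat(¬done ∨ (a ∧ done)) = {Send, Req, Idle, Hold, Check, Halt}
EG (¬done ∨ (a ∧ done)): greatest fixpoint, start Z0 = {Send, Req, Idle, Hold, Check, Halt}, keep only states in Sat with some successor in Z. Already a fixed point.
Sat(EG (¬done ∨ (a ∧ done))) = {Send, Req, Idle, Hold, Check, Halt}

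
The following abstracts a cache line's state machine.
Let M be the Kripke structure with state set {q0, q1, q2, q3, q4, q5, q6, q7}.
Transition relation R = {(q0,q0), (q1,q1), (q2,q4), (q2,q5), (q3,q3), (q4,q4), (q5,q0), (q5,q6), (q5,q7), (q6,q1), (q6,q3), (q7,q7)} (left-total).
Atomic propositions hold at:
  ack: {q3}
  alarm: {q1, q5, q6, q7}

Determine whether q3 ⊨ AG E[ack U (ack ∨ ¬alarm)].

Sat(¬alarm) = {q0, q2, q3, q4}
Sat(ack ∨ ¬alarm) = {q0, q2, q3, q4}
E[ack U (ack ∨ ¬alarm)]: least fixpoint, start Z0 = Sat((ack ∨ ¬alarm)) = {q0, q2, q3, q4}, add states in Sat(ack) with some successor in Z. Already a fixed point.
Sat(E[ack U (ack ∨ ¬alarm)]) = {q0, q2, q3, q4}
AG E[ack U (ack ∨ ¬alarm)]: greatest fixpoint, start Z0 = {q0, q2, q3, q4}, keep only states in Sat with every successor in Z. Z1 = {q0, q3, q4}; fixed.
Sat(AG E[ack U (ack ∨ ¬alarm)]) = {q0, q3, q4}
q3 ∈ Sat(AG E[ack U (ack ∨ ¬alarm)]) = {q0, q3, q4}, so the formula holds at q3.

Yes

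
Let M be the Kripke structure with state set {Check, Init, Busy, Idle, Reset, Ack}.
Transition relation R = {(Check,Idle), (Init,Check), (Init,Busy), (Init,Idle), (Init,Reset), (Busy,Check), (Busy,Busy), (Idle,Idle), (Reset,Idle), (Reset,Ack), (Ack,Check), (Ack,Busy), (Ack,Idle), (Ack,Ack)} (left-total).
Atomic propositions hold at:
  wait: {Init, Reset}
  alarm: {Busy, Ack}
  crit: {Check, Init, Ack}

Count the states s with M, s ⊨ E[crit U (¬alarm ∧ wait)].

Sat(¬alarm) = {Check, Init, Idle, Reset}
Sat(¬alarm ∧ wait) = {Init, Reset}
E[crit U (¬alarm ∧ wait)]: least fixpoint, start Z0 = Sat((¬alarm ∧ wait)) = {Init, Reset}, add states in Sat(crit) with some successor in Z. Already a fixed point.
Sat(E[crit U (¬alarm ∧ wait)]) = {Init, Reset}
|Sat(E[crit U (¬alarm ∧ wait)])| = |{Init, Reset}| = 2.

2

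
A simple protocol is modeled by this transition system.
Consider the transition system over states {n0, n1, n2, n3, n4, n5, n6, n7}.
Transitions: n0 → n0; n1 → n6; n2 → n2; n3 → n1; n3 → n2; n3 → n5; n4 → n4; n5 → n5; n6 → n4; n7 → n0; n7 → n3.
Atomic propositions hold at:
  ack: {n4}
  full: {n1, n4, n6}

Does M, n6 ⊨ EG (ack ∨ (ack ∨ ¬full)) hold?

No

Sat(¬full) = {n0, n2, n3, n5, n7}
Sat(ack ∨ ¬full) = {n0, n2, n3, n4, n5, n7}
Sat(ack ∨ (ack ∨ ¬full)) = {n0, n2, n3, n4, n5, n7}
EG (ack ∨ (ack ∨ ¬full)): greatest fixpoint, start Z0 = {n0, n2, n3, n4, n5, n7}, keep only states in Sat with some successor in Z. Already a fixed point.
Sat(EG (ack ∨ (ack ∨ ¬full))) = {n0, n2, n3, n4, n5, n7}
n6 ∉ Sat(EG (ack ∨ (ack ∨ ¬full))) = {n0, n2, n3, n4, n5, n7}, so the formula does not hold at n6.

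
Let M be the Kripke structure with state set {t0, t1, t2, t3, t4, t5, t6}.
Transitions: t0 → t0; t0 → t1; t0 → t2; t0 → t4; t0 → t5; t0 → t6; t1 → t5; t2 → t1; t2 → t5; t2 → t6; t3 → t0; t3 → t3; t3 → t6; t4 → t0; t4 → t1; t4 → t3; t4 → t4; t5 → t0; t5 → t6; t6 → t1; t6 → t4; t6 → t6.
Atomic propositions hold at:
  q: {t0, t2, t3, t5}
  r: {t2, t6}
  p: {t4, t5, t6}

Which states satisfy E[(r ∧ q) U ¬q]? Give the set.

Sat(r ∧ q) = {t2}
Sat(¬q) = {t1, t4, t6}
E[(r ∧ q) U ¬q]: least fixpoint, start Z0 = Sat(¬q) = {t1, t4, t6}, add states in Sat(r ∧ q) with some successor in Z. Z1 = {t1, t2, t4, t6}; fixed.
Sat(E[(r ∧ q) U ¬q]) = {t1, t2, t4, t6}

{t1, t2, t4, t6}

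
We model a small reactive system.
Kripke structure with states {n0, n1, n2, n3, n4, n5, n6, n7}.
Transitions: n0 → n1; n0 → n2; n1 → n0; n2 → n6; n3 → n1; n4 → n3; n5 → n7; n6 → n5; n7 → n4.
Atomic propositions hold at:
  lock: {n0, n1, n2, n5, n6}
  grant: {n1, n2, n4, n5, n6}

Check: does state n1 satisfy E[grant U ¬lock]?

Sat(¬lock) = {n3, n4, n7}
E[grant U ¬lock]: least fixpoint, start Z0 = Sat(¬lock) = {n3, n4, n7}, add states in Sat(grant) with some successor in Z. Z1 = {n3, n4, n5, n7}; Z2 = {n3, n4, n5, n6, n7}; Z3 = {n2, n3, n4, n5, n6, n7}; fixed.
Sat(E[grant U ¬lock]) = {n2, n3, n4, n5, n6, n7}
n1 ∉ Sat(E[grant U ¬lock]) = {n2, n3, n4, n5, n6, n7}, so the formula does not hold at n1.

No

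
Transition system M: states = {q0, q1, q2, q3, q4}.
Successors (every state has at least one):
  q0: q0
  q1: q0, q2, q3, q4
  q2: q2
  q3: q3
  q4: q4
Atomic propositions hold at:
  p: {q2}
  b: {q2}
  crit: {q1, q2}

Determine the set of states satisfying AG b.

{q2}

AG b: greatest fixpoint, start Z0 = {q2}, keep only states in Sat with every successor in Z. Already a fixed point.
Sat(AG b) = {q2}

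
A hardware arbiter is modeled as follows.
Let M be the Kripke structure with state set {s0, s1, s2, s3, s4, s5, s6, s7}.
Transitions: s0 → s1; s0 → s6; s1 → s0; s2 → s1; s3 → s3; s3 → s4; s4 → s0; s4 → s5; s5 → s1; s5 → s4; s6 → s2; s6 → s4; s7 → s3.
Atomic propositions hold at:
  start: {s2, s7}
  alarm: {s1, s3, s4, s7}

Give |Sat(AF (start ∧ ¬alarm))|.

Sat(¬alarm) = {s0, s2, s5, s6}
Sat(start ∧ ¬alarm) = {s2}
AF (start ∧ ¬alarm): least fixpoint, start Z0 = {s2}, add states with every successor in Z. Already a fixed point.
Sat(AF (start ∧ ¬alarm)) = {s2}
|Sat(AF (start ∧ ¬alarm))| = |{s2}| = 1.

1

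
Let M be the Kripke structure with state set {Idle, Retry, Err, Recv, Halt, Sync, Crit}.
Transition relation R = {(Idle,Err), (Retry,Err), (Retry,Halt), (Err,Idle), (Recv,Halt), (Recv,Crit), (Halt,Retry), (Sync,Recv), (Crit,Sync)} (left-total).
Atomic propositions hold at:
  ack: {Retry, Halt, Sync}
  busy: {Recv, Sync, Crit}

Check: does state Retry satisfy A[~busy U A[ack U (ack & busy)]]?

Sat(~busy) = {Idle, Retry, Err, Halt}
Sat(ack & busy) = {Sync}
A[ack U (ack & busy)]: least fixpoint, start Z0 = Sat((ack & busy)) = {Sync}, add states in Sat(ack) with every successor in Z. Already a fixed point.
Sat(A[ack U (ack & busy)]) = {Sync}
A[~busy U A[ack U (ack & busy)]]: least fixpoint, start Z0 = Sat(A[ack U (ack & busy)]) = {Sync}, add states in Sat(~busy) with every successor in Z. Already a fixed point.
Sat(A[~busy U A[ack U (ack & busy)]]) = {Sync}
Retry ∉ Sat(A[~busy U A[ack U (ack & busy)]]) = {Sync}, so the formula does not hold at Retry.

No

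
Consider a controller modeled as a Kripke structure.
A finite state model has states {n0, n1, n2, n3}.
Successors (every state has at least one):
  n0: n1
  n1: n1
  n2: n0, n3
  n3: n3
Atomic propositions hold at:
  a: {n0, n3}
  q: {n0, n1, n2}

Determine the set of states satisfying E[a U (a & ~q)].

Sat(~q) = {n3}
Sat(a & ~q) = {n3}
E[a U (a & ~q)]: least fixpoint, start Z0 = Sat((a & ~q)) = {n3}, add states in Sat(a) with some successor in Z. Already a fixed point.
Sat(E[a U (a & ~q)]) = {n3}

{n3}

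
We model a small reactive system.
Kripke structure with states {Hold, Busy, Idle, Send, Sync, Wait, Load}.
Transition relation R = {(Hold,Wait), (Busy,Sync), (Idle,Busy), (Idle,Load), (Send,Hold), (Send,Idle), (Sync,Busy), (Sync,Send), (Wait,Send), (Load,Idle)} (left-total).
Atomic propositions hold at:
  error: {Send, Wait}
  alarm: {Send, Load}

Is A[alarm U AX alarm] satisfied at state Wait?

Yes

Sat(AX alarm) = {s : every successor in {Send, Load}} = {Wait}
A[alarm U AX alarm]: least fixpoint, start Z0 = Sat(AX alarm) = {Wait}, add states in Sat(alarm) with every successor in Z. Already a fixed point.
Sat(A[alarm U AX alarm]) = {Wait}
Wait ∈ Sat(A[alarm U AX alarm]) = {Wait}, so the formula holds at Wait.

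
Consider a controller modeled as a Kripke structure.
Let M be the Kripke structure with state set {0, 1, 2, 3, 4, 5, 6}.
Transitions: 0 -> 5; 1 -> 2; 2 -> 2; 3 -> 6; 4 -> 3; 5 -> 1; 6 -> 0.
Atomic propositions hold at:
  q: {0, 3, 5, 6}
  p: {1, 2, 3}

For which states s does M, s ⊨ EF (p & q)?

Sat(p & q) = {3}
EF (p & q): least fixpoint, start Z0 = {3}, add states with some successor in Z. Z1 = {3, 4}; fixed.
Sat(EF (p & q)) = {3, 4}

{3, 4}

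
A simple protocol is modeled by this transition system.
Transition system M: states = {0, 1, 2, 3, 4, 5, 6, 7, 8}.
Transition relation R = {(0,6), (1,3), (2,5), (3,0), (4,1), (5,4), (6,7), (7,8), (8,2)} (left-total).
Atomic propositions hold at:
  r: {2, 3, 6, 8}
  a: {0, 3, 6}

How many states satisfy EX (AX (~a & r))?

Sat(~a) = {1, 2, 4, 5, 7, 8}
Sat(~a & r) = {2, 8}
Sat(AX (~a & r)) = {s : every successor in {2, 8}} = {7, 8}
Sat(EX (AX (~a & r))) = {s : some successor in {7, 8}} = {6, 7}
|Sat(EX (AX (~a & r)))| = |{6, 7}| = 2.

2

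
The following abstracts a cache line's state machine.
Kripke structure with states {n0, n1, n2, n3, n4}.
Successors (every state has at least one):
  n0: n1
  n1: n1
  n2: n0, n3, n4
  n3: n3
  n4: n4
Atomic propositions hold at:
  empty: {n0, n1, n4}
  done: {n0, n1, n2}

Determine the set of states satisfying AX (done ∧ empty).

Sat(done ∧ empty) = {n0, n1}
Sat(AX (done ∧ empty)) = {s : every successor in {n0, n1}} = {n0, n1}

{n0, n1}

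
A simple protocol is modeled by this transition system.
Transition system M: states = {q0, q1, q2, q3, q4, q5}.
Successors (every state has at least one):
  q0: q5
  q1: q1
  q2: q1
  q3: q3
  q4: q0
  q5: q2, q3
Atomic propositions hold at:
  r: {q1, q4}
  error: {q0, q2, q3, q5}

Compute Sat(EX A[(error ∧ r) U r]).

Sat(error ∧ r) = ∅
A[(error ∧ r) U r]: least fixpoint, start Z0 = Sat(r) = {q1, q4}, add states in Sat(error ∧ r) with every successor in Z. Already a fixed point.
Sat(A[(error ∧ r) U r]) = {q1, q4}
Sat(EX A[(error ∧ r) U r]) = {s : some successor in {q1, q4}} = {q1, q2}

{q1, q2}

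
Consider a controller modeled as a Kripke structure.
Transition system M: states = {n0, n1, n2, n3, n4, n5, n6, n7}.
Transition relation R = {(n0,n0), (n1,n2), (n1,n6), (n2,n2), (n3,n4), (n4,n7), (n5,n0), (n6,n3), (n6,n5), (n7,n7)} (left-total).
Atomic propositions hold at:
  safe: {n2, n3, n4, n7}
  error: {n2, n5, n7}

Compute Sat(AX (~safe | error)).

Sat(~safe) = {n0, n1, n5, n6}
Sat(~safe | error) = {n0, n1, n2, n5, n6, n7}
Sat(AX (~safe | error)) = {s : every successor in {n0, n1, n2, n5, n6, n7}} = {n0, n1, n2, n4, n5, n7}

{n0, n1, n2, n4, n5, n7}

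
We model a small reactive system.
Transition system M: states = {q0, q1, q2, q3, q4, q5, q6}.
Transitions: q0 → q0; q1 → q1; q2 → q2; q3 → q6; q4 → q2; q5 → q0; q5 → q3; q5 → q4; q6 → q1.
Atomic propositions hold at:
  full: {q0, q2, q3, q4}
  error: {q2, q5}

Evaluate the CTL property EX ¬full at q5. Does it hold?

Sat(¬full) = {q1, q5, q6}
Sat(EX ¬full) = {s : some successor in {q1, q5, q6}} = {q1, q3, q6}
q5 ∉ Sat(EX ¬full) = {q1, q3, q6}, so the formula does not hold at q5.

No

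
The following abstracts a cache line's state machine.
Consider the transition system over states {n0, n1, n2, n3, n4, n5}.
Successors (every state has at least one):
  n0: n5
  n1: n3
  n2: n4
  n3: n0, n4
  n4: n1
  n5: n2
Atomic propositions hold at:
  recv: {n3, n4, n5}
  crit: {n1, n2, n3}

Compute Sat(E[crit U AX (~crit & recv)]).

Sat(~crit) = {n0, n4, n5}
Sat(~crit & recv) = {n4, n5}
Sat(AX (~crit & recv)) = {s : every successor in {n4, n5}} = {n0, n2}
E[crit U AX (~crit & recv)]: least fixpoint, start Z0 = Sat(AX (~crit & recv)) = {n0, n2}, add states in Sat(crit) with some successor in Z. Z1 = {n0, n2, n3}; Z2 = {n0, n1, n2, n3}; fixed.
Sat(E[crit U AX (~crit & recv)]) = {n0, n1, n2, n3}

{n0, n1, n2, n3}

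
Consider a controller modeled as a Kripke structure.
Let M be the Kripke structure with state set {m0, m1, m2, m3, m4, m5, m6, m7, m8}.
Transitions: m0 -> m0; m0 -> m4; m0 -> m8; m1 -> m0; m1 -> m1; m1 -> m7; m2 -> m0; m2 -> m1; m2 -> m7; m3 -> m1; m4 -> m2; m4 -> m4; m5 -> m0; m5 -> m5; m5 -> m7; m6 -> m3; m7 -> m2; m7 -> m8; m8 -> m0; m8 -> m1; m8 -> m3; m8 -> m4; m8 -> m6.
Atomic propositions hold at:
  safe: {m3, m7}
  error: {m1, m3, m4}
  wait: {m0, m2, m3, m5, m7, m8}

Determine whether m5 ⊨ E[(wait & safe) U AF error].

Sat(wait & safe) = {m3, m7}
AF error: least fixpoint, start Z0 = {m1, m3, m4}, add states with every successor in Z. Z1 = {m1, m3, m4, m6}; fixed.
Sat(AF error) = {m1, m3, m4, m6}
E[(wait & safe) U AF error]: least fixpoint, start Z0 = Sat(AF error) = {m1, m3, m4, m6}, add states in Sat(wait & safe) with some successor in Z. Already a fixed point.
Sat(E[(wait & safe) U AF error]) = {m1, m3, m4, m6}
m5 ∉ Sat(E[(wait & safe) U AF error]) = {m1, m3, m4, m6}, so the formula does not hold at m5.

No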